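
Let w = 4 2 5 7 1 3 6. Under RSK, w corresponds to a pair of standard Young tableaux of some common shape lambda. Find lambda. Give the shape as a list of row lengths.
Row-insert each entry into an empty tableau.

After inserting 4: P = [[4]].
After inserting 2: P = [[2], [4]].
After inserting 5: P = [[2, 5], [4]].
After inserting 7: P = [[2, 5, 7], [4]].
After inserting 1: P = [[1, 5, 7], [2], [4]].
After inserting 3: P = [[1, 3, 7], [2, 5], [4]].
After inserting 6: P = [[1, 3, 6], [2, 5, 7], [4]].

The final insertion tableau P = [[1, 3, 6], [2, 5, 7], [4]] has shape [3, 3, 1].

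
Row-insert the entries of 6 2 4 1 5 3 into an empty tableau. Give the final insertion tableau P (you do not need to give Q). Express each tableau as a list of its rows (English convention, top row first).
Insert 6: appended to row 1. P = [[6]].
Insert 2: 2 bumps 6 from row 1; 6 starts row 2. P = [[2], [6]].
Insert 4: appended to row 1. P = [[2, 4], [6]].
Insert 1: 1 bumps 2 from row 1; 2 bumps 6 from row 2; 6 starts row 3. P = [[1, 4], [2], [6]].
Insert 5: appended to row 1. P = [[1, 4, 5], [2], [6]].
Insert 3: 3 bumps 4 from row 1; 4 appends to row 2. P = [[1, 3, 5], [2, 4], [6]].

So P = [[1, 3, 5], [2, 4], [6]].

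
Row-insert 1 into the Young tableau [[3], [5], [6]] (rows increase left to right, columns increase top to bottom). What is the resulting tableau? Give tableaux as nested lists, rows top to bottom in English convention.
In row 1, 1 replaces 3 (the leftmost entry greater than 1); 3 is bumped to row 2. In row 2, 3 replaces 5 (the leftmost entry greater than 3); 5 is bumped to row 3. In row 3, 5 replaces 6 (the leftmost entry greater than 5); 6 is bumped to row 4. 6 starts a new row 4. The new tableau is [[1], [3], [5], [6]].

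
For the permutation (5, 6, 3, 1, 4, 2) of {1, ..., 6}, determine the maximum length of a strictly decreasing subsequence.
3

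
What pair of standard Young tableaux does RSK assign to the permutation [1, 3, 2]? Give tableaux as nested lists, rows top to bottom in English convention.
P = [[1, 2], [3]], Q = [[1, 2], [3]]

Insert each entry of the permutation into P by Schensted row insertion, recording in Q the position of each new cell.

Insert 1: appended to row 1. P = [[1]].
Insert 3: appended to row 1. P = [[1, 3]].
Insert 2: 2 bumps 3 from row 1; 3 starts row 2. P = [[1, 2], [3]].

So P = [[1, 2], [3]], Q = [[1, 2], [3]].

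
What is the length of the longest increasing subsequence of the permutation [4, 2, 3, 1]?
2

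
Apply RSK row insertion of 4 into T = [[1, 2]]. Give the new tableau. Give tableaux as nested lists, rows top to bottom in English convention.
4 is larger than every entry of row 1, so it is appended to row 1. The new tableau is [[1, 2, 4]].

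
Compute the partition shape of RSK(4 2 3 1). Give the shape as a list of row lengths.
Row-insert each entry into an empty tableau.

After inserting 4: P = [[4]].
After inserting 2: P = [[2], [4]].
After inserting 3: P = [[2, 3], [4]].
After inserting 1: P = [[1, 3], [2], [4]].

The final insertion tableau P = [[1, 3], [2], [4]] has shape [2, 1, 1].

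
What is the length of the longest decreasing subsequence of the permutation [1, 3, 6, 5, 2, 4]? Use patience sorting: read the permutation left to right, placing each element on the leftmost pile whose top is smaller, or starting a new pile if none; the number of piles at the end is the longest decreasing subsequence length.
1: new pile. tops = [1]
3: onto pile 1 (replacing 1). tops = [3]
6: onto pile 1 (replacing 3). tops = [6]
5: new pile. tops = [6, 5]
2: new pile. tops = [6, 5, 2]
4: onto pile 3 (replacing 2). tops = [6, 5, 4]

3 piles, so the longest decreasing subsequence has length 3.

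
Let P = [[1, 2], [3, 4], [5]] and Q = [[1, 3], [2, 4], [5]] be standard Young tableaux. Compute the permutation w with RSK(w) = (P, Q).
3 1 5 4 2

Reverse the RSK construction: for i from n down to 1, find the cell of Q containing i, remove the entry at that cell from P, and reverse-bump it up through P; the value ejected from row 1 is w(i).

Step i=5: Q has 5 at row 3, column 1; remove 5 from row 3 of P and reverse-bump: 5 enters row 2 and ejects 4; 4 enters row 1 and ejects 2. So w(5) = 2. P is now [[1, 4], [3, 5]].
Step i=4: Q has 4 at row 2, column 2; remove 5 from row 2 of P and reverse-bump: 5 enters row 1 and ejects 4. So w(4) = 4. P is now [[1, 5], [3]].
Step i=3: Q has 3 at row 1, column 2; remove that cell from P, ejecting 5. So w(3) = 5. P is now [[1], [3]].
Step i=2: Q has 2 at row 2, column 1; remove 3 from row 2 of P and reverse-bump: 3 enters row 1 and ejects 1. So w(2) = 1. P is now [[3]].
Step i=1: Q has 1 at row 1, column 1; remove that cell from P, ejecting 3. So w(1) = 3. P is now [].

So w = 3 1 5 4 2.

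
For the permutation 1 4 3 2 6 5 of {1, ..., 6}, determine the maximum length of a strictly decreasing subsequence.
3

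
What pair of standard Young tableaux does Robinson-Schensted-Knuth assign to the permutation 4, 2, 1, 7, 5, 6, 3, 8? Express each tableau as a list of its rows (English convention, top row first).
P = [[1, 3, 6, 8], [2, 5], [4, 7]], Q = [[1, 4, 6, 8], [2, 5], [3, 7]]

Insert each entry of the permutation into P by Schensted row insertion, recording in Q the position of each new cell.

Insert 4: appended to row 1. P = [[4]].
Insert 2: 2 bumps 4 from row 1; 4 starts row 2. P = [[2], [4]].
Insert 1: 1 bumps 2 from row 1; 2 bumps 4 from row 2; 4 starts row 3. P = [[1], [2], [4]].
Insert 7: appended to row 1. P = [[1, 7], [2], [4]].
Insert 5: 5 bumps 7 from row 1; 7 appends to row 2. P = [[1, 5], [2, 7], [4]].
Insert 6: appended to row 1. P = [[1, 5, 6], [2, 7], [4]].
Insert 3: 3 bumps 5 from row 1; 5 bumps 7 from row 2; 7 appends to row 3. P = [[1, 3, 6], [2, 5], [4, 7]].
Insert 8: appended to row 1. P = [[1, 3, 6, 8], [2, 5], [4, 7]].

So P = [[1, 3, 6, 8], [2, 5], [4, 7]], Q = [[1, 4, 6, 8], [2, 5], [3, 7]].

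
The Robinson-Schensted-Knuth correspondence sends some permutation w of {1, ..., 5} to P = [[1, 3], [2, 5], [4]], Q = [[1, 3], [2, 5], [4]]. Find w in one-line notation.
Reverse RSK: for i = n, n-1, ..., 1, locate i in Q, remove the corresponding corner cell from P, and reverse-bump its entry up through P; the value ejected from row 1 is w(i).

So w = 4 2 5 1 3.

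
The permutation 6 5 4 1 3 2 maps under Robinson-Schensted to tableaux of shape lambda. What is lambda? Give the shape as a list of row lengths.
[2, 1, 1, 1, 1]

RSK row insertion gives P = [[1, 2], [3], [4], [5], [6]], which has shape [2, 1, 1, 1, 1].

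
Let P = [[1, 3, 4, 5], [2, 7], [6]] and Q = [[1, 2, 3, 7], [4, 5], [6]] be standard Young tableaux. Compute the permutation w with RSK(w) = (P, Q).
Reverse the RSK construction: for i from n down to 1, find the cell of Q containing i, remove the entry at that cell from P, and reverse-bump it up through P; the value ejected from row 1 is w(i).

Step i=7: Q has 7 at row 1, column 4; remove that cell from P, ejecting 5. So w(7) = 5. P is now [[1, 3, 4], [2, 7], [6]].
Step i=6: Q has 6 at row 3, column 1; remove 6 from row 3 of P and reverse-bump: 6 enters row 2 and ejects 2; 2 enters row 1 and ejects 1. So w(6) = 1. P is now [[2, 3, 4], [6, 7]].
Step i=5: Q has 5 at row 2, column 2; remove 7 from row 2 of P and reverse-bump: 7 enters row 1 and ejects 4. So w(5) = 4. P is now [[2, 3, 7], [6]].
Step i=4: Q has 4 at row 2, column 1; remove 6 from row 2 of P and reverse-bump: 6 enters row 1 and ejects 3. So w(4) = 3. P is now [[2, 6, 7]].
Step i=3: Q has 3 at row 1, column 3; remove that cell from P, ejecting 7. So w(3) = 7. P is now [[2, 6]].
Step i=2: Q has 2 at row 1, column 2; remove that cell from P, ejecting 6. So w(2) = 6. P is now [[2]].
Step i=1: Q has 1 at row 1, column 1; remove that cell from P, ejecting 2. So w(1) = 2. P is now [].

So w = 2 6 7 3 4 1 5.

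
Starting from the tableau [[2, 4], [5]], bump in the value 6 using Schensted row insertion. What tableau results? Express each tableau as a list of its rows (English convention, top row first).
6 is larger than every entry of row 1, so it is appended to row 1. The new tableau is [[2, 4, 6], [5]].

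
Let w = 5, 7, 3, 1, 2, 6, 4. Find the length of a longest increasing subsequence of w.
3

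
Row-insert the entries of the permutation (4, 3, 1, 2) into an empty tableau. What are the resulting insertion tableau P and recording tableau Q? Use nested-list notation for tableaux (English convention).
P = [[1, 2], [3], [4]], Q = [[1, 4], [2], [3]]

Insert each entry of the permutation into P by Schensted row insertion, recording in Q the position of each new cell.

Insert 4: appended to row 1. P = [[4]].
Insert 3: 3 bumps 4 from row 1; 4 starts row 2. P = [[3], [4]].
Insert 1: 1 bumps 3 from row 1; 3 bumps 4 from row 2; 4 starts row 3. P = [[1], [3], [4]].
Insert 2: appended to row 1. P = [[1, 2], [3], [4]].

So P = [[1, 2], [3], [4]], Q = [[1, 4], [2], [3]].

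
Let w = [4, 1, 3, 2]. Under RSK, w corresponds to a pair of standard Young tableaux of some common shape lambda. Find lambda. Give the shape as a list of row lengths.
[2, 1, 1]

Row-insert each entry into an empty tableau.

After inserting 4: P = [[4]].
After inserting 1: P = [[1], [4]].
After inserting 3: P = [[1, 3], [4]].
After inserting 2: P = [[1, 2], [3], [4]].

The final insertion tableau P = [[1, 2], [3], [4]] has shape [2, 1, 1].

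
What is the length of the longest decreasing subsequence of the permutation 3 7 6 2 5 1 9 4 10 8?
4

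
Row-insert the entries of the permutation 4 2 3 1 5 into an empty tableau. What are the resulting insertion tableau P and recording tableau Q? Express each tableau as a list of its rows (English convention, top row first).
P = [[1, 3, 5], [2], [4]], Q = [[1, 3, 5], [2], [4]]

Insert each entry of the permutation into P by Schensted row insertion, recording in Q the position of each new cell.

Insert 4: appended to row 1. P = [[4]].
Insert 2: 2 bumps 4 from row 1; 4 starts row 2. P = [[2], [4]].
Insert 3: appended to row 1. P = [[2, 3], [4]].
Insert 1: 1 bumps 2 from row 1; 2 bumps 4 from row 2; 4 starts row 3. P = [[1, 3], [2], [4]].
Insert 5: appended to row 1. P = [[1, 3, 5], [2], [4]].

So P = [[1, 3, 5], [2], [4]], Q = [[1, 3, 5], [2], [4]].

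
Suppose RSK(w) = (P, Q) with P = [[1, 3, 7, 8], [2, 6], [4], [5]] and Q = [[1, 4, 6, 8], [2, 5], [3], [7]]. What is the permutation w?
5 4 2 6 3 7 1 8

Reverse the RSK construction: for i from n down to 1, find the cell of Q containing i, remove the entry at that cell from P, and reverse-bump it up through P; the value ejected from row 1 is w(i).

Step i=8: Q has 8 at row 1, column 4; remove that cell from P, ejecting 8. So w(8) = 8. P is now [[1, 3, 7], [2, 6], [4], [5]].
Step i=7: Q has 7 at row 4, column 1; remove 5 from row 4 of P and reverse-bump: 5 enters row 3 and ejects 4; 4 enters row 2 and ejects 2; 2 enters row 1 and ejects 1. So w(7) = 1. P is now [[2, 3, 7], [4, 6], [5]].
Step i=6: Q has 6 at row 1, column 3; remove that cell from P, ejecting 7. So w(6) = 7. P is now [[2, 3], [4, 6], [5]].
Step i=5: Q has 5 at row 2, column 2; remove 6 from row 2 of P and reverse-bump: 6 enters row 1 and ejects 3. So w(5) = 3. P is now [[2, 6], [4], [5]].
Step i=4: Q has 4 at row 1, column 2; remove that cell from P, ejecting 6. So w(4) = 6. P is now [[2], [4], [5]].
Step i=3: Q has 3 at row 3, column 1; remove 5 from row 3 of P and reverse-bump: 5 enters row 2 and ejects 4; 4 enters row 1 and ejects 2. So w(3) = 2. P is now [[4], [5]].
Step i=2: Q has 2 at row 2, column 1; remove 5 from row 2 of P and reverse-bump: 5 enters row 1 and ejects 4. So w(2) = 4. P is now [[5]].
Step i=1: Q has 1 at row 1, column 1; remove that cell from P, ejecting 5. So w(1) = 5. P is now [].

So w = 5 4 2 6 3 7 1 8.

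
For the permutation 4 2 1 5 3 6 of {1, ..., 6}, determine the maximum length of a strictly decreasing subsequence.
3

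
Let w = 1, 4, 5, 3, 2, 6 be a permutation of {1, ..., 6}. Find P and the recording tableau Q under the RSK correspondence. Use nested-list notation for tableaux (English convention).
P = [[1, 2, 5, 6], [3], [4]], Q = [[1, 2, 3, 6], [4], [5]]

Insert each entry of the permutation into P by Schensted row insertion, recording in Q the position of each new cell.

After inserting 1: P = [[1]].
After inserting 4: P = [[1, 4]].
After inserting 5: P = [[1, 4, 5]].
After inserting 3: P = [[1, 3, 5], [4]].
After inserting 2: P = [[1, 2, 5], [3], [4]].
After inserting 6: P = [[1, 2, 5, 6], [3], [4]].

So P = [[1, 2, 5, 6], [3], [4]], Q = [[1, 2, 3, 6], [4], [5]].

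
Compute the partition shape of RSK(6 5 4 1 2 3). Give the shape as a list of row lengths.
[3, 1, 1, 1]

RSK row insertion gives P = [[1, 2, 3], [4], [5], [6]], which has shape [3, 1, 1, 1].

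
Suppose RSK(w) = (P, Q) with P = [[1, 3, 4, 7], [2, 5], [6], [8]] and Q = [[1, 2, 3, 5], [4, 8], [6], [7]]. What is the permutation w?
Reverse the RSK construction: for i from n down to 1, find the cell of Q containing i, remove the entry at that cell from P, and reverse-bump it up through P; the value ejected from row 1 is w(i).

Step i=8: Q has 8 at row 2, column 2; remove 5 from row 2 of P and reverse-bump: 5 enters row 1 and ejects 4. So w(8) = 4. P is now [[1, 3, 5, 7], [2], [6], [8]].
Step i=7: Q has 7 at row 4, column 1; remove 8 from row 4 of P and reverse-bump: 8 enters row 3 and ejects 6; 6 enters row 2 and ejects 2; 2 enters row 1 and ejects 1. So w(7) = 1. P is now [[2, 3, 5, 7], [6], [8]].
Step i=6: Q has 6 at row 3, column 1; remove 8 from row 3 of P and reverse-bump: 8 enters row 2 and ejects 6; 6 enters row 1 and ejects 5. So w(6) = 5. P is now [[2, 3, 6, 7], [8]].
Step i=5: Q has 5 at row 1, column 4; remove that cell from P, ejecting 7. So w(5) = 7. P is now [[2, 3, 6], [8]].
Step i=4: Q has 4 at row 2, column 1; remove 8 from row 2 of P and reverse-bump: 8 enters row 1 and ejects 6. So w(4) = 6. P is now [[2, 3, 8]].
Step i=3: Q has 3 at row 1, column 3; remove that cell from P, ejecting 8. So w(3) = 8. P is now [[2, 3]].
Step i=2: Q has 2 at row 1, column 2; remove that cell from P, ejecting 3. So w(2) = 3. P is now [[2]].
Step i=1: Q has 1 at row 1, column 1; remove that cell from P, ejecting 2. So w(1) = 2. P is now [].

So w = 2 3 8 6 7 5 1 4.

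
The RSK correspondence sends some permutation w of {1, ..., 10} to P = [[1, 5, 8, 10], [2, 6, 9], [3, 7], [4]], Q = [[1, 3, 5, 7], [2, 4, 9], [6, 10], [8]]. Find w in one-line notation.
Reverse the RSK construction: for i from n down to 1, find the cell of Q containing i, remove the entry at that cell from P, and reverse-bump it up through P; the value ejected from row 1 is w(i).

Step i=10: Q has 10 at row 3, column 2; remove 7 from row 3 of P and reverse-bump: 7 enters row 2 and ejects 6; 6 enters row 1 and ejects 5. So w(10) = 5. P is now [[1, 6, 8, 10], [2, 7, 9], [3], [4]].
Step i=9: Q has 9 at row 2, column 3; remove 9 from row 2 of P and reverse-bump: 9 enters row 1 and ejects 8. So w(9) = 8. P is now [[1, 6, 9, 10], [2, 7], [3], [4]].
Step i=8: Q has 8 at row 4, column 1; remove 4 from row 4 of P and reverse-bump: 4 enters row 3 and ejects 3; 3 enters row 2 and ejects 2; 2 enters row 1 and ejects 1. So w(8) = 1. P is now [[2, 6, 9, 10], [3, 7], [4]].
Step i=7: Q has 7 at row 1, column 4; remove that cell from P, ejecting 10. So w(7) = 10. P is now [[2, 6, 9], [3, 7], [4]].
Step i=6: Q has 6 at row 3, column 1; remove 4 from row 3 of P and reverse-bump: 4 enters row 2 and ejects 3; 3 enters row 1 and ejects 2. So w(6) = 2. P is now [[3, 6, 9], [4, 7]].
Step i=5: Q has 5 at row 1, column 3; remove that cell from P, ejecting 9. So w(5) = 9. P is now [[3, 6], [4, 7]].
Step i=4: Q has 4 at row 2, column 2; remove 7 from row 2 of P and reverse-bump: 7 enters row 1 and ejects 6. So w(4) = 6. P is now [[3, 7], [4]].
Step i=3: Q has 3 at row 1, column 2; remove that cell from P, ejecting 7. So w(3) = 7. P is now [[3], [4]].
Step i=2: Q has 2 at row 2, column 1; remove 4 from row 2 of P and reverse-bump: 4 enters row 1 and ejects 3. So w(2) = 3. P is now [[4]].
Step i=1: Q has 1 at row 1, column 1; remove that cell from P, ejecting 4. So w(1) = 4. P is now [].

So w = 4 3 7 6 9 2 10 1 8 5.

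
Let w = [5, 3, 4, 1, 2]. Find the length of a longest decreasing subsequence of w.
3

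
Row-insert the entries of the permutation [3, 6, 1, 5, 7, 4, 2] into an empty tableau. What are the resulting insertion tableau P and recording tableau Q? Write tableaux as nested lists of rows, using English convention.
Insert each entry of the permutation into P by Schensted row insertion, recording in Q the position of each new cell.

Insert 3: appended to row 1. P = [[3]].
Insert 6: appended to row 1. P = [[3, 6]].
Insert 1: 1 bumps 3 from row 1; 3 starts row 2. P = [[1, 6], [3]].
Insert 5: 5 bumps 6 from row 1; 6 appends to row 2. P = [[1, 5], [3, 6]].
Insert 7: appended to row 1. P = [[1, 5, 7], [3, 6]].
Insert 4: 4 bumps 5 from row 1; 5 bumps 6 from row 2; 6 starts row 3. P = [[1, 4, 7], [3, 5], [6]].
Insert 2: 2 bumps 4 from row 1; 4 bumps 5 from row 2; 5 bumps 6 from row 3; 6 starts row 4. P = [[1, 2, 7], [3, 4], [5], [6]].

So P = [[1, 2, 7], [3, 4], [5], [6]], Q = [[1, 2, 5], [3, 4], [6], [7]].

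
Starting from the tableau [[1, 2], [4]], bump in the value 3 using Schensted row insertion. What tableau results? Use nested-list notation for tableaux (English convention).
[[1, 2, 3], [4]]

3 is larger than every entry of row 1, so it is appended to row 1. The new tableau is [[1, 2, 3], [4]].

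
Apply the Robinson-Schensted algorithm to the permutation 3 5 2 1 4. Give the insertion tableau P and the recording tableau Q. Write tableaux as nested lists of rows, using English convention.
P = [[1, 4], [2, 5], [3]], Q = [[1, 2], [3, 5], [4]]

Insert each entry of the permutation into P by Schensted row insertion, recording in Q the position of each new cell.

Insert 3: appended to row 1. P = [[3]].
Insert 5: appended to row 1. P = [[3, 5]].
Insert 2: 2 bumps 3 from row 1; 3 starts row 2. P = [[2, 5], [3]].
Insert 1: 1 bumps 2 from row 1; 2 bumps 3 from row 2; 3 starts row 3. P = [[1, 5], [2], [3]].
Insert 4: 4 bumps 5 from row 1; 5 appends to row 2. P = [[1, 4], [2, 5], [3]].

So P = [[1, 4], [2, 5], [3]], Q = [[1, 2], [3, 5], [4]].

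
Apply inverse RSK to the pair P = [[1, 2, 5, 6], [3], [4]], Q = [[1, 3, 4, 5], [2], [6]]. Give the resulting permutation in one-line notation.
4 1 3 5 6 2

Reverse RSK: for i = n, n-1, ..., 1, locate i in Q, remove the corresponding corner cell from P, and reverse-bump its entry up through P; the value ejected from row 1 is w(i).

So w = 4 1 3 5 6 2.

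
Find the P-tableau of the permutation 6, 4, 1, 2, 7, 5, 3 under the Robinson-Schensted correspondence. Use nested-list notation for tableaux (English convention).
Insert 6: appended to row 1. P = [[6]].
Insert 4: 4 bumps 6 from row 1; 6 starts row 2. P = [[4], [6]].
Insert 1: 1 bumps 4 from row 1; 4 bumps 6 from row 2; 6 starts row 3. P = [[1], [4], [6]].
Insert 2: appended to row 1. P = [[1, 2], [4], [6]].
Insert 7: appended to row 1. P = [[1, 2, 7], [4], [6]].
Insert 5: 5 bumps 7 from row 1; 7 appends to row 2. P = [[1, 2, 5], [4, 7], [6]].
Insert 3: 3 bumps 5 from row 1; 5 bumps 7 from row 2; 7 appends to row 3. P = [[1, 2, 3], [4, 5], [6, 7]].

So P = [[1, 2, 3], [4, 5], [6, 7]].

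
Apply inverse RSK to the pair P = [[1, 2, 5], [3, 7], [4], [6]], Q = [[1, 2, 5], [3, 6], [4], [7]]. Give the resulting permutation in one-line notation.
1 6 4 3 7 5 2

Reverse the RSK construction: for i from n down to 1, find the cell of Q containing i, remove the entry at that cell from P, and reverse-bump it up through P; the value ejected from row 1 is w(i).

Step i=7: Q has 7 at row 4, column 1; remove 6 from row 4 of P and reverse-bump: 6 enters row 3 and ejects 4; 4 enters row 2 and ejects 3; 3 enters row 1 and ejects 2. So w(7) = 2. P is now [[1, 3, 5], [4, 7], [6]].
Step i=6: Q has 6 at row 2, column 2; remove 7 from row 2 of P and reverse-bump: 7 enters row 1 and ejects 5. So w(6) = 5. P is now [[1, 3, 7], [4], [6]].
Step i=5: Q has 5 at row 1, column 3; remove that cell from P, ejecting 7. So w(5) = 7. P is now [[1, 3], [4], [6]].
Step i=4: Q has 4 at row 3, column 1; remove 6 from row 3 of P and reverse-bump: 6 enters row 2 and ejects 4; 4 enters row 1 and ejects 3. So w(4) = 3. P is now [[1, 4], [6]].
Step i=3: Q has 3 at row 2, column 1; remove 6 from row 2 of P and reverse-bump: 6 enters row 1 and ejects 4. So w(3) = 4. P is now [[1, 6]].
Step i=2: Q has 2 at row 1, column 2; remove that cell from P, ejecting 6. So w(2) = 6. P is now [[1]].
Step i=1: Q has 1 at row 1, column 1; remove that cell from P, ejecting 1. So w(1) = 1. P is now [].

So w = 1 6 4 3 7 5 2.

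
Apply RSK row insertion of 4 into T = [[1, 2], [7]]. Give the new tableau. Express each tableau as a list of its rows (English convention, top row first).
4 is larger than every entry of row 1, so it is appended to row 1. The new tableau is [[1, 2, 4], [7]].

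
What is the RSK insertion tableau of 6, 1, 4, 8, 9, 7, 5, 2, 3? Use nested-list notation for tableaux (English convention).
Insert 6: appended to row 1. P = [[6]].
Insert 1: 1 bumps 6 from row 1; 6 starts row 2. P = [[1], [6]].
Insert 4: appended to row 1. P = [[1, 4], [6]].
Insert 8: appended to row 1. P = [[1, 4, 8], [6]].
Insert 9: appended to row 1. P = [[1, 4, 8, 9], [6]].
Insert 7: 7 bumps 8 from row 1; 8 appends to row 2. P = [[1, 4, 7, 9], [6, 8]].
Insert 5: 5 bumps 7 from row 1; 7 bumps 8 from row 2; 8 starts row 3. P = [[1, 4, 5, 9], [6, 7], [8]].
Insert 2: 2 bumps 4 from row 1; 4 bumps 6 from row 2; 6 bumps 8 from row 3; 8 starts row 4. P = [[1, 2, 5, 9], [4, 7], [6], [8]].
Insert 3: 3 bumps 5 from row 1; 5 bumps 7 from row 2; 7 appends to row 3. P = [[1, 2, 3, 9], [4, 5], [6, 7], [8]].

So P = [[1, 2, 3, 9], [4, 5], [6, 7], [8]].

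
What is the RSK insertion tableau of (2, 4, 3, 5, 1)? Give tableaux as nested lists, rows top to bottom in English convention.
Insert 2: appended to row 1. P = [[2]].
Insert 4: appended to row 1. P = [[2, 4]].
Insert 3: 3 bumps 4 from row 1; 4 starts row 2. P = [[2, 3], [4]].
Insert 5: appended to row 1. P = [[2, 3, 5], [4]].
Insert 1: 1 bumps 2 from row 1; 2 bumps 4 from row 2; 4 starts row 3. P = [[1, 3, 5], [2], [4]].

So P = [[1, 3, 5], [2], [4]].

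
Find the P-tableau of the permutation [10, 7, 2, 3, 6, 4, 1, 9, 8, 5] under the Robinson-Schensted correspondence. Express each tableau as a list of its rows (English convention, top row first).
P = [[1, 3, 4, 5], [2, 8], [6, 9], [7], [10]]

Insert 10: appended to row 1. P = [[10]].
Insert 7: 7 bumps 10 from row 1; 10 starts row 2. P = [[7], [10]].
Insert 2: 2 bumps 7 from row 1; 7 bumps 10 from row 2; 10 starts row 3. P = [[2], [7], [10]].
Insert 3: appended to row 1. P = [[2, 3], [7], [10]].
Insert 6: appended to row 1. P = [[2, 3, 6], [7], [10]].
Insert 4: 4 bumps 6 from row 1; 6 bumps 7 from row 2; 7 bumps 10 from row 3; 10 starts row 4. P = [[2, 3, 4], [6], [7], [10]].
Insert 1: 1 bumps 2 from row 1; 2 bumps 6 from row 2; 6 bumps 7 from row 3; 7 bumps 10 from row 4; 10 starts row 5. P = [[1, 3, 4], [2], [6], [7], [10]].
Insert 9: appended to row 1. P = [[1, 3, 4, 9], [2], [6], [7], [10]].
Insert 8: 8 bumps 9 from row 1; 9 appends to row 2. P = [[1, 3, 4, 8], [2, 9], [6], [7], [10]].
Insert 5: 5 bumps 8 from row 1; 8 bumps 9 from row 2; 9 appends to row 3. P = [[1, 3, 4, 5], [2, 8], [6, 9], [7], [10]].

So P = [[1, 3, 4, 5], [2, 8], [6, 9], [7], [10]].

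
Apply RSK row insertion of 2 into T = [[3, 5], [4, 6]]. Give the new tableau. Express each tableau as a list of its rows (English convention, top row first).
[[2, 5], [3, 6], [4]]

In row 1, 2 replaces 3 (the leftmost entry greater than 2); 3 is bumped to row 2. In row 2, 3 replaces 4 (the leftmost entry greater than 3); 4 is bumped to row 3. 4 starts a new row 3. The new tableau is [[2, 5], [3, 6], [4]].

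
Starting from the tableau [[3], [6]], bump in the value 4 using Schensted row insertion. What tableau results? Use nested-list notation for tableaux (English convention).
4 is larger than every entry of row 1, so it is appended to row 1. The new tableau is [[3, 4], [6]].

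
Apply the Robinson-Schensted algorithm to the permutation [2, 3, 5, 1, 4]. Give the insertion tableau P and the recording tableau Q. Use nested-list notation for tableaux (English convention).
P = [[1, 3, 4], [2, 5]], Q = [[1, 2, 3], [4, 5]]

Insert each entry of the permutation into P by Schensted row insertion, recording in Q the position of each new cell.

Insert 2: appended to row 1. P = [[2]].
Insert 3: appended to row 1. P = [[2, 3]].
Insert 5: appended to row 1. P = [[2, 3, 5]].
Insert 1: 1 bumps 2 from row 1; 2 starts row 2. P = [[1, 3, 5], [2]].
Insert 4: 4 bumps 5 from row 1; 5 appends to row 2. P = [[1, 3, 4], [2, 5]].

So P = [[1, 3, 4], [2, 5]], Q = [[1, 2, 3], [4, 5]].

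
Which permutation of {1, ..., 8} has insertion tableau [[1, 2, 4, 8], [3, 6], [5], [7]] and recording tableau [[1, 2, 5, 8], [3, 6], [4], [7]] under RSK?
Reverse the RSK construction: for i from n down to 1, find the cell of Q containing i, remove the entry at that cell from P, and reverse-bump it up through P; the value ejected from row 1 is w(i).

Step i=8: Q has 8 at row 1, column 4; remove that cell from P, ejecting 8. So w(8) = 8. P is now [[1, 2, 4], [3, 6], [5], [7]].
Step i=7: Q has 7 at row 4, column 1; remove 7 from row 4 of P and reverse-bump: 7 enters row 3 and ejects 5; 5 enters row 2 and ejects 3; 3 enters row 1 and ejects 2. So w(7) = 2. P is now [[1, 3, 4], [5, 6], [7]].
Step i=6: Q has 6 at row 2, column 2; remove 6 from row 2 of P and reverse-bump: 6 enters row 1 and ejects 4. So w(6) = 4. P is now [[1, 3, 6], [5], [7]].
Step i=5: Q has 5 at row 1, column 3; remove that cell from P, ejecting 6. So w(5) = 6. P is now [[1, 3], [5], [7]].
Step i=4: Q has 4 at row 3, column 1; remove 7 from row 3 of P and reverse-bump: 7 enters row 2 and ejects 5; 5 enters row 1 and ejects 3. So w(4) = 3. P is now [[1, 5], [7]].
Step i=3: Q has 3 at row 2, column 1; remove 7 from row 2 of P and reverse-bump: 7 enters row 1 and ejects 5. So w(3) = 5. P is now [[1, 7]].
Step i=2: Q has 2 at row 1, column 2; remove that cell from P, ejecting 7. So w(2) = 7. P is now [[1]].
Step i=1: Q has 1 at row 1, column 1; remove that cell from P, ejecting 1. So w(1) = 1. P is now [].

So w = 1 7 5 3 6 4 2 8.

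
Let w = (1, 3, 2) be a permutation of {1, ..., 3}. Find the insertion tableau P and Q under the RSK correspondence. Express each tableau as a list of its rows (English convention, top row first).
P = [[1, 2], [3]], Q = [[1, 2], [3]]

Insert each entry of the permutation into P by Schensted row insertion, recording in Q the position of each new cell.

After inserting 1: P = [[1]].
After inserting 3: P = [[1, 3]].
After inserting 2: P = [[1, 2], [3]].

So P = [[1, 2], [3]], Q = [[1, 2], [3]].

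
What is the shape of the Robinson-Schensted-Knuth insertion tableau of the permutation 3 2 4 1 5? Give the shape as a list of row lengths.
Row-insert each entry into an empty tableau.

After inserting 3: P = [[3]].
After inserting 2: P = [[2], [3]].
After inserting 4: P = [[2, 4], [3]].
After inserting 1: P = [[1, 4], [2], [3]].
After inserting 5: P = [[1, 4, 5], [2], [3]].

The final insertion tableau P = [[1, 4, 5], [2], [3]] has shape [3, 1, 1].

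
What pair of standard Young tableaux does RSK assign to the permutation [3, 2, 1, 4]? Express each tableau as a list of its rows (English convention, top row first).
P = [[1, 4], [2], [3]], Q = [[1, 4], [2], [3]]

Insert each entry of the permutation into P by Schensted row insertion, recording in Q the position of each new cell.

Insert 3: appended to row 1. P = [[3]], Q = [[1]].
Insert 2: 2 bumps 3 from row 1; 3 starts row 2. P = [[2], [3]], Q = [[1], [2]].
Insert 1: 1 bumps 2 from row 1; 2 bumps 3 from row 2; 3 starts row 3. P = [[1], [2], [3]], Q = [[1], [2], [3]].
Insert 4: appended to row 1. P = [[1, 4], [2], [3]], Q = [[1, 4], [2], [3]].

So P = [[1, 4], [2], [3]], Q = [[1, 4], [2], [3]].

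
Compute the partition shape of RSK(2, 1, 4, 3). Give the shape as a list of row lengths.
[2, 2]

Row-insert each entry into an empty tableau.

After inserting 2: P = [[2]].
After inserting 1: P = [[1], [2]].
After inserting 4: P = [[1, 4], [2]].
After inserting 3: P = [[1, 3], [2, 4]].

The final insertion tableau P = [[1, 3], [2, 4]] has shape [2, 2].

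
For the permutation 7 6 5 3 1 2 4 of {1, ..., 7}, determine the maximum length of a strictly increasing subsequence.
3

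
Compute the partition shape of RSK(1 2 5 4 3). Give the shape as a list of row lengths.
[3, 1, 1]

Row-insert each entry into an empty tableau.

After inserting 1: P = [[1]].
After inserting 2: P = [[1, 2]].
After inserting 5: P = [[1, 2, 5]].
After inserting 4: P = [[1, 2, 4], [5]].
After inserting 3: P = [[1, 2, 3], [4], [5]].

The final insertion tableau P = [[1, 2, 3], [4], [5]] has shape [3, 1, 1].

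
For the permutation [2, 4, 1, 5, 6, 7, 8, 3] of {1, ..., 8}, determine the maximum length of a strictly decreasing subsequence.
2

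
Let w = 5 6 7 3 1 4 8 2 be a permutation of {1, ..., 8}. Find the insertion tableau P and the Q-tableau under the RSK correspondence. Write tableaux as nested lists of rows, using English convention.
P = [[1, 2, 7, 8], [3, 4], [5, 6]], Q = [[1, 2, 3, 7], [4, 6], [5, 8]]

Insert each entry of the permutation into P by Schensted row insertion, recording in Q the position of each new cell.

Insert 5: appended to row 1. P = [[5]], Q = [[1]].
Insert 6: appended to row 1. P = [[5, 6]], Q = [[1, 2]].
Insert 7: appended to row 1. P = [[5, 6, 7]], Q = [[1, 2, 3]].
Insert 3: 3 bumps 5 from row 1; 5 starts row 2. P = [[3, 6, 7], [5]], Q = [[1, 2, 3], [4]].
Insert 1: 1 bumps 3 from row 1; 3 bumps 5 from row 2; 5 starts row 3. P = [[1, 6, 7], [3], [5]], Q = [[1, 2, 3], [4], [5]].
Insert 4: 4 bumps 6 from row 1; 6 appends to row 2. P = [[1, 4, 7], [3, 6], [5]], Q = [[1, 2, 3], [4, 6], [5]].
Insert 8: appended to row 1. P = [[1, 4, 7, 8], [3, 6], [5]], Q = [[1, 2, 3, 7], [4, 6], [5]].
Insert 2: 2 bumps 4 from row 1; 4 bumps 6 from row 2; 6 appends to row 3. P = [[1, 2, 7, 8], [3, 4], [5, 6]], Q = [[1, 2, 3, 7], [4, 6], [5, 8]].

So P = [[1, 2, 7, 8], [3, 4], [5, 6]], Q = [[1, 2, 3, 7], [4, 6], [5, 8]].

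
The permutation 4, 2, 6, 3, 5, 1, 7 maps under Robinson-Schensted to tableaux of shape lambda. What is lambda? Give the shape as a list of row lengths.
[4, 2, 1]

Row-insert each entry into an empty tableau.

After inserting 4: P = [[4]].
After inserting 2: P = [[2], [4]].
After inserting 6: P = [[2, 6], [4]].
After inserting 3: P = [[2, 3], [4, 6]].
After inserting 5: P = [[2, 3, 5], [4, 6]].
After inserting 1: P = [[1, 3, 5], [2, 6], [4]].
After inserting 7: P = [[1, 3, 5, 7], [2, 6], [4]].

The final insertion tableau P = [[1, 3, 5, 7], [2, 6], [4]] has shape [4, 2, 1].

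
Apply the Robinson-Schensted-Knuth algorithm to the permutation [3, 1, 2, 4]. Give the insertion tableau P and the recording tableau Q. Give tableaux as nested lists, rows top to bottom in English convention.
Insert each entry of the permutation into P by Schensted row insertion, recording in Q the position of each new cell.

After inserting 3: P = [[3]].
After inserting 1: P = [[1], [3]].
After inserting 2: P = [[1, 2], [3]].
After inserting 4: P = [[1, 2, 4], [3]].

So P = [[1, 2, 4], [3]], Q = [[1, 3, 4], [2]].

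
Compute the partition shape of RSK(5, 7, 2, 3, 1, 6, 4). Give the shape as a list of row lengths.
[3, 2, 2]

Row-insert each entry into an empty tableau.

After inserting 5: P = [[5]].
After inserting 7: P = [[5, 7]].
After inserting 2: P = [[2, 7], [5]].
After inserting 3: P = [[2, 3], [5, 7]].
After inserting 1: P = [[1, 3], [2, 7], [5]].
After inserting 6: P = [[1, 3, 6], [2, 7], [5]].
After inserting 4: P = [[1, 3, 4], [2, 6], [5, 7]].

The final insertion tableau P = [[1, 3, 4], [2, 6], [5, 7]] has shape [3, 2, 2].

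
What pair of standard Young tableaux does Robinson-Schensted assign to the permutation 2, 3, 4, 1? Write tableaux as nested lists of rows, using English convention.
P = [[1, 3, 4], [2]], Q = [[1, 2, 3], [4]]

Insert each entry of the permutation into P by Schensted row insertion, recording in Q the position of each new cell.

Insert 2: appended to row 1. P = [[2]].
Insert 3: appended to row 1. P = [[2, 3]].
Insert 4: appended to row 1. P = [[2, 3, 4]].
Insert 1: 1 bumps 2 from row 1; 2 starts row 2. P = [[1, 3, 4], [2]].

So P = [[1, 3, 4], [2]], Q = [[1, 2, 3], [4]].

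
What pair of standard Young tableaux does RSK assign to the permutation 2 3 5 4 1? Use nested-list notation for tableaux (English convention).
P = [[1, 3, 4], [2], [5]], Q = [[1, 2, 3], [4], [5]]

Insert each entry of the permutation into P by Schensted row insertion, recording in Q the position of each new cell.

Insert 2: appended to row 1. P = [[2]].
Insert 3: appended to row 1. P = [[2, 3]].
Insert 5: appended to row 1. P = [[2, 3, 5]].
Insert 4: 4 bumps 5 from row 1; 5 starts row 2. P = [[2, 3, 4], [5]].
Insert 1: 1 bumps 2 from row 1; 2 bumps 5 from row 2; 5 starts row 3. P = [[1, 3, 4], [2], [5]].

So P = [[1, 3, 4], [2], [5]], Q = [[1, 2, 3], [4], [5]].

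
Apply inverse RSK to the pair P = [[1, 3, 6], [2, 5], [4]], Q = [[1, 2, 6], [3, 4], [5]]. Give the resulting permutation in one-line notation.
Reverse the RSK construction: for i from n down to 1, find the cell of Q containing i, remove the entry at that cell from P, and reverse-bump it up through P; the value ejected from row 1 is w(i).

Step i=6: Q has 6 at row 1, column 3; remove that cell from P, ejecting 6. So w(6) = 6. P is now [[1, 3], [2, 5], [4]].
Step i=5: Q has 5 at row 3, column 1; remove 4 from row 3 of P and reverse-bump: 4 enters row 2 and ejects 2; 2 enters row 1 and ejects 1. So w(5) = 1. P is now [[2, 3], [4, 5]].
Step i=4: Q has 4 at row 2, column 2; remove 5 from row 2 of P and reverse-bump: 5 enters row 1 and ejects 3. So w(4) = 3. P is now [[2, 5], [4]].
Step i=3: Q has 3 at row 2, column 1; remove 4 from row 2 of P and reverse-bump: 4 enters row 1 and ejects 2. So w(3) = 2. P is now [[4, 5]].
Step i=2: Q has 2 at row 1, column 2; remove that cell from P, ejecting 5. So w(2) = 5. P is now [[4]].
Step i=1: Q has 1 at row 1, column 1; remove that cell from P, ejecting 4. So w(1) = 4. P is now [].

So w = 4 5 2 3 1 6.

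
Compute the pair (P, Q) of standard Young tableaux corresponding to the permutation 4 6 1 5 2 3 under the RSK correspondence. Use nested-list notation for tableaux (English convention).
P = [[1, 2, 3], [4, 5], [6]], Q = [[1, 2, 6], [3, 4], [5]]

Insert each entry of the permutation into P by Schensted row insertion, recording in Q the position of each new cell.

Insert 4: appended to row 1. P = [[4]].
Insert 6: appended to row 1. P = [[4, 6]].
Insert 1: 1 bumps 4 from row 1; 4 starts row 2. P = [[1, 6], [4]].
Insert 5: 5 bumps 6 from row 1; 6 appends to row 2. P = [[1, 5], [4, 6]].
Insert 2: 2 bumps 5 from row 1; 5 bumps 6 from row 2; 6 starts row 3. P = [[1, 2], [4, 5], [6]].
Insert 3: appended to row 1. P = [[1, 2, 3], [4, 5], [6]].

So P = [[1, 2, 3], [4, 5], [6]], Q = [[1, 2, 6], [3, 4], [5]].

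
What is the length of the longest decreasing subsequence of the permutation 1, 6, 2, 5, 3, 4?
3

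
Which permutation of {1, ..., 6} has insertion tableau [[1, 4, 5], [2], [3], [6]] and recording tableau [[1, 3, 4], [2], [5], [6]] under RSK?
6 3 4 5 2 1

Reverse RSK: for i = n, n-1, ..., 1, locate i in Q, remove the corresponding corner cell from P, and reverse-bump its entry up through P; the value ejected from row 1 is w(i).

So w = 6 3 4 5 2 1.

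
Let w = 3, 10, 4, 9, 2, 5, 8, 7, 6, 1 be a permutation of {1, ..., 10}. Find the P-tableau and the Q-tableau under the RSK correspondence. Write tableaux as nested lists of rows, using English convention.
P = [[1, 4, 5, 6], [2, 7], [3], [8], [9], [10]], Q = [[1, 2, 4, 7], [3, 6], [5], [8], [9], [10]]

Insert each entry of the permutation into P by Schensted row insertion, recording in Q the position of each new cell.

After inserting 3: P = [[3]].
After inserting 10: P = [[3, 10]].
After inserting 4: P = [[3, 4], [10]].
After inserting 9: P = [[3, 4, 9], [10]].
After inserting 2: P = [[2, 4, 9], [3], [10]].
After inserting 5: P = [[2, 4, 5], [3, 9], [10]].
After inserting 8: P = [[2, 4, 5, 8], [3, 9], [10]].
After inserting 7: P = [[2, 4, 5, 7], [3, 8], [9], [10]].
After inserting 6: P = [[2, 4, 5, 6], [3, 7], [8], [9], [10]].
After inserting 1: P = [[1, 4, 5, 6], [2, 7], [3], [8], [9], [10]].

So P = [[1, 4, 5, 6], [2, 7], [3], [8], [9], [10]], Q = [[1, 2, 4, 7], [3, 6], [5], [8], [9], [10]].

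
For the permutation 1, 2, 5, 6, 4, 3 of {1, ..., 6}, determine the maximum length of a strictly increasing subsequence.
4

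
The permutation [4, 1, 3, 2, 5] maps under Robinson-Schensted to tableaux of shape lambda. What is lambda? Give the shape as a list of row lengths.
[3, 1, 1]

Row-insert each entry into an empty tableau.

After inserting 4: P = [[4]].
After inserting 1: P = [[1], [4]].
After inserting 3: P = [[1, 3], [4]].
After inserting 2: P = [[1, 2], [3], [4]].
After inserting 5: P = [[1, 2, 5], [3], [4]].

The final insertion tableau P = [[1, 2, 5], [3], [4]] has shape [3, 1, 1].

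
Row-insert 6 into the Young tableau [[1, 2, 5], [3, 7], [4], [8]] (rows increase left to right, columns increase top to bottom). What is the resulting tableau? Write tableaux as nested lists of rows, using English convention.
[[1, 2, 5, 6], [3, 7], [4], [8]]

6 is larger than every entry of row 1, so it is appended to row 1. The new tableau is [[1, 2, 5, 6], [3, 7], [4], [8]].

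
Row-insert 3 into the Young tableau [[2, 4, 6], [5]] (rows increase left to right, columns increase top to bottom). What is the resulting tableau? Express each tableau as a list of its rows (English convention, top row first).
In row 1, 3 replaces 4 (the leftmost entry greater than 3); 4 is bumped to row 2. In row 2, 4 replaces 5 (the leftmost entry greater than 4); 5 is bumped to row 3. 5 starts a new row 3. The new tableau is [[2, 3, 6], [4], [5]].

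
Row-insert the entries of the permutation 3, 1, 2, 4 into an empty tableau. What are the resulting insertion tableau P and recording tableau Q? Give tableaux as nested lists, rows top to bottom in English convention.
P = [[1, 2, 4], [3]], Q = [[1, 3, 4], [2]]

Insert each entry of the permutation into P by Schensted row insertion, recording in Q the position of each new cell.

Insert 3: appended to row 1. P = [[3]], Q = [[1]].
Insert 1: 1 bumps 3 from row 1; 3 starts row 2. P = [[1], [3]], Q = [[1], [2]].
Insert 2: appended to row 1. P = [[1, 2], [3]], Q = [[1, 3], [2]].
Insert 4: appended to row 1. P = [[1, 2, 4], [3]], Q = [[1, 3, 4], [2]].

So P = [[1, 2, 4], [3]], Q = [[1, 3, 4], [2]].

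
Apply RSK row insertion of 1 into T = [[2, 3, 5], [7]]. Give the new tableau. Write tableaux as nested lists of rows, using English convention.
In row 1, 1 replaces 2 (the leftmost entry greater than 1); 2 is bumped to row 2. In row 2, 2 replaces 7 (the leftmost entry greater than 2); 7 is bumped to row 3. 7 starts a new row 3. The new tableau is [[1, 3, 5], [2], [7]].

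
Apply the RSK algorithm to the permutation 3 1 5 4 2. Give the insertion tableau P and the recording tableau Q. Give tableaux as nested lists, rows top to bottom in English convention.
Insert each entry of the permutation into P by Schensted row insertion, recording in Q the position of each new cell.

Insert 3: appended to row 1. P = [[3]].
Insert 1: 1 bumps 3 from row 1; 3 starts row 2. P = [[1], [3]].
Insert 5: appended to row 1. P = [[1, 5], [3]].
Insert 4: 4 bumps 5 from row 1; 5 appends to row 2. P = [[1, 4], [3, 5]].
Insert 2: 2 bumps 4 from row 1; 4 bumps 5 from row 2; 5 starts row 3. P = [[1, 2], [3, 4], [5]].

So P = [[1, 2], [3, 4], [5]], Q = [[1, 3], [2, 4], [5]].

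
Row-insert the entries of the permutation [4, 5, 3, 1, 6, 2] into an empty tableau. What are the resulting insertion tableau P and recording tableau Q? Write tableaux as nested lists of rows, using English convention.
Insert each entry of the permutation into P by Schensted row insertion, recording in Q the position of each new cell.

After inserting 4: P = [[4]].
After inserting 5: P = [[4, 5]].
After inserting 3: P = [[3, 5], [4]].
After inserting 1: P = [[1, 5], [3], [4]].
After inserting 6: P = [[1, 5, 6], [3], [4]].
After inserting 2: P = [[1, 2, 6], [3, 5], [4]].

So P = [[1, 2, 6], [3, 5], [4]], Q = [[1, 2, 5], [3, 6], [4]].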